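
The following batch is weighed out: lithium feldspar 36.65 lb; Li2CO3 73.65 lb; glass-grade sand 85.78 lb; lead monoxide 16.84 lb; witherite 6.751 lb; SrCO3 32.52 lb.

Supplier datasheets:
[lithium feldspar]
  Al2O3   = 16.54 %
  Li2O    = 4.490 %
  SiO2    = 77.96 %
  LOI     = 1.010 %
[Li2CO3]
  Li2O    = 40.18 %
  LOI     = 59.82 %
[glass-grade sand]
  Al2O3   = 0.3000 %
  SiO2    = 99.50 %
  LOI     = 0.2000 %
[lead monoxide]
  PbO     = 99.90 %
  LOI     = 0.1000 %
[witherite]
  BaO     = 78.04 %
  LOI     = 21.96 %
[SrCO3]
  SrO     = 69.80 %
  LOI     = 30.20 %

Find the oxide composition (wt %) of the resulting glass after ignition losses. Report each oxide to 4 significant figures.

Glass mass = 196.3 lb (batch 252.2 − LOI 55.92).
Composition: PbO 8.571%, Al2O3 3.220%, SrO 11.57%, Li2O 15.92%, BaO 2.684%, SiO2 58.04%

All internal work keeps full precision in every operation; values along the way appear with 4-significant-figure rounding when written out — each reported number is rounded only once; derived quantities, including the totals, glass mass, ignition loss, six oxide percentages, the yield, are recomputed using the weight values for 196.3 lb of glass in full precision, as written in the problem or the answer.
Oxide masses out of the charge:
  PbO: 16.84·0.9990 = 16.82 lb
  Al2O3: 36.65·0.1654 + 85.78·0.003000 = 6.319 lb
  SrO: 32.52·0.6980 = 22.70 lb
  Li2O: 36.65·0.04490 + 73.65·0.4018 = 31.24 lb
  BaO: 6.751·0.7804 = 5.268 lb
  SiO2: 36.65·0.7796 + 85.78·0.9950 = 113.9 lb
LOI: 36.65·0.01010 + 73.65·0.5982 + 85.78·0.002000 + 16.84·0.001000 + 6.751·0.2196 + 32.52·0.3020 = 55.92 lb
batch − LOI leaves glass = 252.2 − 55.92 = 196.3 lb (= Σ oxide masses)
each wt % is 100 × oxide ÷ glass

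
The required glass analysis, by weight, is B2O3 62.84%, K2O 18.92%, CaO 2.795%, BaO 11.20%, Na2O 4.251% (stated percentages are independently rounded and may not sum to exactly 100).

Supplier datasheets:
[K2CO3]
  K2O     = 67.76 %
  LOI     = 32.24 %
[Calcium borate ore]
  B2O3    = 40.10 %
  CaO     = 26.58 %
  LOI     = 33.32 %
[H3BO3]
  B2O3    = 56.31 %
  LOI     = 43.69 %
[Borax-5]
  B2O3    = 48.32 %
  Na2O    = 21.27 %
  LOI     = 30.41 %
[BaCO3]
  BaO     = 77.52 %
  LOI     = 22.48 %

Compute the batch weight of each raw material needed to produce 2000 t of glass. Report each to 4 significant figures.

Batch per 2000 t glass:
  K2CO3: 558.4 t
  Calcium borate ore: 210.3 t
  H3BO3: 1739 t
  Borax-5: 399.7 t
  BaCO3: 289.0 t
Total batch = 3196 t; LOI loss = 1196 t; yield = 62.57%

Every computation maintains full float precision throughout; in-progress results are shown rounded to four significant figures across the worked steps. A single rounding finalizes every reported number — derived quantities, including five oxide percentages, yield, totals, net glass mass, ignition loss, are carried starting from the weights per 2000 t of glass in full precision, precisely as stated by the problem or the answer.
The oxide mass targets at 2000 t glass:
  B2O3: 62.84% × 2000 = 1257 t
  K2O: 18.92% × 2000 = 378.4 t
  CaO: 2.795% × 2000 = 55.90 t
  BaO: 11.20% × 2000 = 224.0 t
  Na2O: 4.251% × 2000 = 85.02 t
A balance pass over the oxides, given the weights on record, relative to the basis at hand (target by target, the sums agree given rounding of the digits):
  B2O3: 210.3·0.4010 + 1739·0.5631 + 399.7·0.4832 = 1257 t (target 1257 t)
  K2O: 558.4·0.6776 = 378.4 t (target 378.4 t)
  CaO: 210.3·0.2658 = 55.90 t (target 55.90 t)
  BaO: 289.0·0.7752 = 224.0 t (target 224.0 t)
  Na2O: 399.7·0.2127 = 85.02 t (target 85.02 t)
Consistency of the glass mass: whole batch net of LOI = 2000 t (targets for the oxides total 2000 t; with the basis standing at 2000 t — gaps are rounding artifacts).
Batch total: Σ batch = 3196 t; the LOI term Σ batch·LOI equals 1196 t; as yield: glass ÷ batch → 62.57%.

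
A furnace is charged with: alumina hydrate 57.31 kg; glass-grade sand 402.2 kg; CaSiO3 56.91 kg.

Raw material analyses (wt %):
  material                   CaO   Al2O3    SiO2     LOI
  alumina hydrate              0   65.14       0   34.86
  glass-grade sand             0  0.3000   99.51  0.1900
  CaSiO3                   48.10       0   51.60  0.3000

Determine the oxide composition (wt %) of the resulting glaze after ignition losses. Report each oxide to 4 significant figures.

Glass mass = 495.5 kg (batch 516.4 − LOI 20.91).
Composition: CaO 5.524%, Al2O3 7.778%, SiO2 86.70%

All internal work carries full precision through the solve; in-progress results are displayed, rounded to 4 significant digits, alongside each step; each reported figure is rounded a single time. The derived quantities are computed from the weighed amounts at 495.5 kg of glass in full float precision (ignition loss, glass mass, the three compositions, the yield, totals), precisely as stated by the problem or answer text.
Mass of each oxide from the mix:
  CaO: 56.91·0.4810 = 27.37 kg
  Al2O3: 57.31·0.6514 + 402.2·0.003000 = 38.54 kg
  SiO2: 402.2·0.9951 + 56.91·0.5160 = 429.6 kg
LOI: 57.31·0.3486 + 402.2·0.001900 + 56.91·0.003000 = 20.91 kg
The glass mass, total less LOI, = 516.4 − 20.91 = 495.5 kg (consistent with Σ oxide mass)
oxide / glass × 100 gives the wt %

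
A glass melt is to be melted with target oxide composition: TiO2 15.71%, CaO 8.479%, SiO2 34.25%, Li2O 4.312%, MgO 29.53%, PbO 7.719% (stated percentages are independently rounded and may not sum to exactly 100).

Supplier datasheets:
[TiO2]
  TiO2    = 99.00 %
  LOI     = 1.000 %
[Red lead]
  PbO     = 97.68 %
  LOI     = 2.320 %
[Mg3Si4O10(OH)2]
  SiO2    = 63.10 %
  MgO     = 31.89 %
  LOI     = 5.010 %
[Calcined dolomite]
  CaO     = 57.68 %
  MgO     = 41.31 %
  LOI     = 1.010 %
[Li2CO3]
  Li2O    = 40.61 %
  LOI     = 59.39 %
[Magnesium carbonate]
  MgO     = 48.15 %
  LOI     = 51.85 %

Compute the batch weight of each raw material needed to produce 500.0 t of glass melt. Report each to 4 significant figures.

Values along the way are printed, with 4-significant-digit rounding, alongside each step — each numeric step carries exact precision through every step. Each reported result includes exactly one rounding — derived quantities (the totals, the six compositions, the yield, ignition loss, net glass mass) are rebuilt at full float precision starting from the weights per 500.0 t of glass, exactly as printed in the question or the answer.
Target masses of each oxide per 500.0 t glass melt:
  TiO2: 15.71% × 500.0 = 78.55 t
  CaO: 8.479% × 500.0 = 42.40 t
  SiO2: 34.25% × 500.0 = 171.2 t
  Li2O: 4.312% × 500.0 = 21.56 t
  MgO: 29.53% × 500.0 = 147.6 t
  PbO: 7.719% × 500.0 = 38.60 t
Per-oxide balance check from the weights as reported, for the quoted basis mass (each sum matches its target mass up to rounding of the answer):
  TiO2: 79.34·0.9900 = 78.55 t (target 78.55 t)
  CaO: 73.50·0.5768 = 42.39 t (target 42.40 t)
  SiO2: 271.4·0.6310 = 171.3 t (target 171.2 t)
  Li2O: 53.09·0.4061 = 21.56 t (target 21.56 t)
  MgO: 271.4·0.3189 + 73.50·0.4131 + 63.84·0.4815 = 147.7 t (target 147.6 t)
  PbO: 39.51·0.9768 = 38.59 t (target 38.60 t)
Glass-mass bookkeeping: net batch after ignition = 500.0 t (the Σ of target masses is 500.0 t; with the basis standing at 500.0 t — rounding explains the deltas).
Total batch = Σ batch = 580.7 t; LOI loss = Σ batch·LOI = 80.68 t; yield: glass divided by total = 86.11%.

Batch per 500.0 t glass melt:
  TiO2: 79.34 t
  Red lead: 39.51 t
  Mg3Si4O10(OH)2: 271.4 t
  Calcined dolomite: 73.50 t
  Li2CO3: 53.09 t
  Magnesium carbonate: 63.84 t
Total batch = 580.7 t; LOI loss = 80.68 t; yield = 86.11%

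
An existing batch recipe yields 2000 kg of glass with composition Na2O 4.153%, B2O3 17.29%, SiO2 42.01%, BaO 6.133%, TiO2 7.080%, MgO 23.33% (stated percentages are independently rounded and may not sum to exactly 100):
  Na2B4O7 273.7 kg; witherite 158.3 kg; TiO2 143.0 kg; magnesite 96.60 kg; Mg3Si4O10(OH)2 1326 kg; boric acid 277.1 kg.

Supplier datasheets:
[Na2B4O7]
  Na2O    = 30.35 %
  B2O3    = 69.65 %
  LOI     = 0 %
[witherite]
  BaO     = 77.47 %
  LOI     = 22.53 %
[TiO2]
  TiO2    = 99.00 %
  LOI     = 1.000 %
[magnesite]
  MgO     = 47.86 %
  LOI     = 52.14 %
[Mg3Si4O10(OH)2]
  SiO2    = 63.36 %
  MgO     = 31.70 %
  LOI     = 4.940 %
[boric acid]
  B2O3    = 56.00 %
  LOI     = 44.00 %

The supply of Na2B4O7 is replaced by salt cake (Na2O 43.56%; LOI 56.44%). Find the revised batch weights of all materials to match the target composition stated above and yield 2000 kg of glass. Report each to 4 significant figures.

Revised batch per 2000 kg glass:
  salt cake: 190.7 kg
  witherite: 158.3 kg
  TiO2: 143.0 kg
  magnesite: 96.60 kg
  Mg3Si4O10(OH)2: 1326 kg
  boric acid: 617.5 kg
Total batch = 2532 kg; LOI loss = 532.3 kg

Intermediates appear (rounded to 4 significant digits) as written; the whole derivation keeps full float precision throughout — exactly one rounding goes into each reported figure. All derived quantities, which include ignition loss, the yield, net glass mass, totals, six oxide percentages, are re-derived at full float precision, as written in question or answer, starting from the weights per 2000 kg of glass.
Target masses of each oxide per 2000 kg glass:
  Na2O: 4.153% × 2000 = 83.06 kg
  B2O3: 17.29% × 2000 = 345.8 kg
  SiO2: 42.01% × 2000 = 840.2 kg
  BaO: 6.133% × 2000 = 122.7 kg
  TiO2: 7.080% × 2000 = 141.6 kg
  MgO: 23.33% × 2000 = 466.6 kg
Oxide-by-oxide audit per the reported batch figures, versus the basis set out (sum by sum, the targets are met up to rounding of the answer):
  Na2O: 190.7·0.4356 = 83.07 kg (target 83.06 kg)
  B2O3: 617.5·0.5600 = 345.8 kg (target 345.8 kg)
  SiO2: 1326·0.6336 = 840.2 kg (target 840.2 kg)
  BaO: 158.3·0.7747 = 122.6 kg (target 122.7 kg)
  TiO2: 143.0·0.9900 = 141.6 kg (target 141.6 kg)
  MgO: 96.60·0.4786 + 1326·0.3170 = 466.6 kg (target 466.6 kg)
Glass-mass closure: batch total minus LOI = 2000 kg (the targets, summed, come to 2000 kg; basis as stated: 2000 kg — a pure rounding effect).
Batch grand total — Σ batch = 2532 kg; LOI removed, Σ of batch·LOI: 532.3 kg; yield: glass divided by total = 78.98%.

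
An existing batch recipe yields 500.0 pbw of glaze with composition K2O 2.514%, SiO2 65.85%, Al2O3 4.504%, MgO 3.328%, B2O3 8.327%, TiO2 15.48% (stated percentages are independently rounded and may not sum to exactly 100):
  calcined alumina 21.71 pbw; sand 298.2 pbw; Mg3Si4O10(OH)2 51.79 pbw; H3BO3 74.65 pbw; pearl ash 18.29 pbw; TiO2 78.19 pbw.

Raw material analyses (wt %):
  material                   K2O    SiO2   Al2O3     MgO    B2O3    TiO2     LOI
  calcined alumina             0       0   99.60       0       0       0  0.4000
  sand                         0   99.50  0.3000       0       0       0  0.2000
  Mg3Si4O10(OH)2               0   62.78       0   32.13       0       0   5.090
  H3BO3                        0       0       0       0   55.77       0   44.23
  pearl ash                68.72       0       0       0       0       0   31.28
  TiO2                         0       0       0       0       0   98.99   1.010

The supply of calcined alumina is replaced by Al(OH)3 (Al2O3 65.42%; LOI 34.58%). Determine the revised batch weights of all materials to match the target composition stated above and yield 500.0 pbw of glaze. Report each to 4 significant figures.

All arithmetic keeps full precision at every stage; working values are shown rounded to 4 significant digits — a single rounding produces each reported number. All derived quantities, which include ignition loss, the six compositions, the totals, the yield, net glass mass, are carried at exact precision, as given in the problem or the answer, using the weight values per 500.0 pbw of glass.
Oxide-by-oxide targets in 500.0 pbw glaze:
  K2O: 2.514% × 500.0 = 12.57 pbw
  SiO2: 65.85% × 500.0 = 329.2 pbw
  Al2O3: 4.504% × 500.0 = 22.52 pbw
  MgO: 3.328% × 500.0 = 16.64 pbw
  B2O3: 8.327% × 500.0 = 41.64 pbw
  TiO2: 15.48% × 500.0 = 77.40 pbw
Sums-versus-targets review from the weights as reported, under the basis named above (each sum matches its target mass exact up to rounding of places):
  K2O: 18.29·0.6872 = 12.57 pbw (target 12.57 pbw)
  SiO2: 298.2·0.9950 + 51.79·0.6278 = 329.2 pbw (target 329.2 pbw)
  Al2O3: 33.06·0.6542 + 298.2·0.003000 = 22.52 pbw (target 22.52 pbw)
  MgO: 51.79·0.3213 = 16.64 pbw (target 16.64 pbw)
  B2O3: 74.65·0.5577 = 41.63 pbw (target 41.64 pbw)
  TiO2: 78.19·0.9899 = 77.40 pbw (target 77.40 pbw)
The glass-mass cross-check: batch total minus LOI = 500.0 pbw (oxide target masses add up to 500.0 pbw; against the stated basis, 500.0 pbw — deltas are rounding alone).
Batch grand total — Σ batch = 554.2 pbw; ignition loss, Σ(batch × LOI) = 54.19 pbw; the yield ratio, glass ÷ batch: 90.22%.

Revised batch per 500.0 pbw glaze:
  Al(OH)3: 33.06 pbw
  sand: 298.2 pbw
  Mg3Si4O10(OH)2: 51.79 pbw
  H3BO3: 74.65 pbw
  pearl ash: 18.29 pbw
  TiO2: 78.19 pbw
Total batch = 554.2 pbw; LOI loss = 54.19 pbw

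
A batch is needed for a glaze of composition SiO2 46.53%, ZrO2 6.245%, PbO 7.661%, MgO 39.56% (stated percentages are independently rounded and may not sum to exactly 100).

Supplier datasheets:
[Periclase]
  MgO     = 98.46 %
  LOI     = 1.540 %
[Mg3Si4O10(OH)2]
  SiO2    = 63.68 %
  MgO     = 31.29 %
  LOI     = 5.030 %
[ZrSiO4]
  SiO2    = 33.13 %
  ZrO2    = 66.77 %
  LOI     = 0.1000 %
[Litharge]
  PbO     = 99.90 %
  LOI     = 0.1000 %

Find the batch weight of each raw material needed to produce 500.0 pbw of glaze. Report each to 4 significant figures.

Rounding to four significant figures governs every intermediate as printed; the working math runs at full float precision all the way through — each reported figure takes a single rounding. All derived quantities, including totals, the yield, four oxide percentages, ignition loss, glass mass, are recomputed using the weight values per 500.0 pbw of glass at full float precision exactly as shown in the problem or the answer.
Target masses of each oxide per 500.0 pbw glaze:
  SiO2: 46.53% × 500.0 = 232.6 pbw
  ZrO2: 6.245% × 500.0 = 31.22 pbw
  PbO: 7.661% × 500.0 = 38.30 pbw
  MgO: 39.56% × 500.0 = 197.8 pbw
Balance tally, oxide-wise, on the weights just shown, versus the basis set out (summed amounts equal target values exact up to rounding of places):
  SiO2: 341.0·0.6368 + 46.77·0.3313 = 232.6 pbw (target 232.6 pbw)
  ZrO2: 46.77·0.6677 = 31.23 pbw (target 31.22 pbw)
  PbO: 38.34·0.9990 = 38.30 pbw (target 38.30 pbw)
  MgO: 92.52·0.9846 + 341.0·0.3129 = 197.8 pbw (target 197.8 pbw)
Auditing the glass mass value: the batch minus its LOI: 500.0 pbw (oxide target masses add up to 500.0 pbw; against the stated basis, 500.0 pbw — any gap is answer rounding).
Summing the batch: Σ batch = 518.6 pbw; LOI removed, Σ of batch·LOI: 18.66 pbw; the yield ratio, glass ÷ batch: 96.40%.

Batch per 500.0 pbw glaze:
  Periclase: 92.52 pbw
  Mg3Si4O10(OH)2: 341.0 pbw
  ZrSiO4: 46.77 pbw
  Litharge: 38.34 pbw
Total batch = 518.6 pbw; LOI loss = 18.66 pbw; yield = 96.40%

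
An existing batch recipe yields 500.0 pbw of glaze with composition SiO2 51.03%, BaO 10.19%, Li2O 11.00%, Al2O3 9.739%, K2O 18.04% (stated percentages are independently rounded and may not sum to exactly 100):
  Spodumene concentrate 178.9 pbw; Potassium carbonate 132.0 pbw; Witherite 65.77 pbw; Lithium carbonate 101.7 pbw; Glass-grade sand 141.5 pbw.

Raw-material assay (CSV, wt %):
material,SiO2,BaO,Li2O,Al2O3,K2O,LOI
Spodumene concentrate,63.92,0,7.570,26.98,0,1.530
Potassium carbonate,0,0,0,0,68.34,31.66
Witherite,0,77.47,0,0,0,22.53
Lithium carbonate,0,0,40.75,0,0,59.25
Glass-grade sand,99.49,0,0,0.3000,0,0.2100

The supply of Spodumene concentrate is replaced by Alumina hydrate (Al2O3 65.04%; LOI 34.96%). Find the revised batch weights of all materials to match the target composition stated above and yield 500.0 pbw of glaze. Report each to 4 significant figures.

In-progress results are printed (rounded to four significant digits) at each printed step; all arithmetic holds full precision at every stage — a single rounding finalizes each reported value; all derived quantities, which include the totals, LOI, five oxide percentages, the yield, net glass mass, are computed at exact precision, as given in problem or answer, starting from the weights at 500.0 pbw of glass.
Oxide mass targets, per 500.0 pbw glaze:
  SiO2: 51.03% × 500.0 = 255.2 pbw
  BaO: 10.19% × 500.0 = 50.95 pbw
  Li2O: 11.00% × 500.0 = 55.00 pbw
  Al2O3: 9.739% × 500.0 = 48.70 pbw
  K2O: 18.04% × 500.0 = 90.20 pbw
Balance tally, oxide-wise, given the weights on record, per the basis as stated (oxide sums agree with the targets exact up to rounding of places):
  SiO2: 256.5·0.9949 = 255.2 pbw (target 255.2 pbw)
  BaO: 65.77·0.7747 = 50.95 pbw (target 50.95 pbw)
  Li2O: 135.0·0.4075 = 55.01 pbw (target 55.00 pbw)
  Al2O3: 73.69·0.6504 + 256.5·0.003000 = 48.70 pbw (target 48.70 pbw)
  K2O: 132.0·0.6834 = 90.21 pbw (target 90.20 pbw)
Glass mass check: batch Σ − ignition loss = 500.1 pbw (the Σ of target masses is 500.0 pbw; against the stated basis, 500.0 pbw — gaps are rounding artifacts).
Total batch = Σ batch = 663.0 pbw; loss to ignition Σ batch·LOI = 162.9 pbw; yield = glass ÷ total batch = 75.43%.

Revised batch per 500.0 pbw glaze:
  Alumina hydrate: 73.69 pbw
  Potassium carbonate: 132.0 pbw
  Witherite: 65.77 pbw
  Lithium carbonate: 135.0 pbw
  Glass-grade sand: 256.5 pbw
Total batch = 663.0 pbw; LOI loss = 162.9 pbw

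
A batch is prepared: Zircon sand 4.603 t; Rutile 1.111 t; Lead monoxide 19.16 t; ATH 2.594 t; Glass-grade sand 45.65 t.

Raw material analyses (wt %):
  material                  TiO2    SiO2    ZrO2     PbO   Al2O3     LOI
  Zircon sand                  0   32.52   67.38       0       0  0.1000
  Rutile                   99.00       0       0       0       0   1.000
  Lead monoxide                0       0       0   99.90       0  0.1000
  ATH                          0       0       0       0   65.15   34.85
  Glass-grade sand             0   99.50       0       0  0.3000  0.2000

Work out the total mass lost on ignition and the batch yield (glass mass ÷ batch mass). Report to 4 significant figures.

LOI loss = 1.030 t; glass = 72.09 t; yield = 98.59%

Each numeric step runs at exact precision all the way through — in-progress results appear rounded to 4 significant figures in the working; every reported result undergoes a single rounding — derived quantities, including net glass mass, the yield, ignition loss, five oxide percentages, totals, are re-derived using the weight values for 72.09 t of glass at exact precision as written in the problem or the answer.
Ignition loss by material:
  Zircon sand: 4.603 × 0.001000 = 0.004603 t
  Rutile: 1.111 × 0.01000 = 0.01111 t
  Lead monoxide: 19.16 × 0.001000 = 0.01916 t
  ATH: 2.594 × 0.3485 = 0.9040 t
  Glass-grade sand: 45.65 × 0.002000 = 0.09130 t
Total LOI = 1.030 t
Glass = batch − LOI = 73.12 − 1.030 = 72.09 t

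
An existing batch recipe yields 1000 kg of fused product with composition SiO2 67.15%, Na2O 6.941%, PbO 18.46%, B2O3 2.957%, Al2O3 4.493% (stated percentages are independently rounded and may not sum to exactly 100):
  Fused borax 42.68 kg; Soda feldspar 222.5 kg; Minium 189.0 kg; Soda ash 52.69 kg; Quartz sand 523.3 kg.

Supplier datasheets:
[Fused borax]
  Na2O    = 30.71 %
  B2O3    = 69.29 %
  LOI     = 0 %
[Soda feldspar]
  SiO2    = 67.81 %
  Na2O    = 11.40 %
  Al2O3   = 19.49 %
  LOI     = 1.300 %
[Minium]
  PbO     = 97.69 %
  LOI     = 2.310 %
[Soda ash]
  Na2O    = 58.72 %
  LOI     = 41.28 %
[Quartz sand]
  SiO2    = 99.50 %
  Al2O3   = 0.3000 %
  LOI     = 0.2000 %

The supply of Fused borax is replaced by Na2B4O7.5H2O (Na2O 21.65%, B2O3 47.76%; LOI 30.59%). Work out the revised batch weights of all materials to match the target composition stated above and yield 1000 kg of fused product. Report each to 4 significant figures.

Revised batch per 1000 kg fused product:
  Na2B4O7.5H2O: 61.91 kg
  Soda feldspar: 222.5 kg
  Minium: 189.0 kg
  Soda ash: 52.19 kg
  Quartz sand: 523.3 kg
Total batch = 1049 kg; LOI loss = 48.79 kg

Intermediates are shown (rounded to four significant digits) within the worked lines — full float precision is maintained through every step — each reported number carries a single rounding — all derived quantities, which include yield, the five compositions, ignition loss, totals, net glass mass, are carried at full float precision, as given in question or answer, from the batch weights at 1000 kg of glass.
The oxide mass targets at 1000 kg fused product:
  SiO2: 67.15% × 1000 = 671.5 kg
  Na2O: 6.941% × 1000 = 69.41 kg
  PbO: 18.46% × 1000 = 184.6 kg
  B2O3: 2.957% × 1000 = 29.57 kg
  Al2O3: 4.493% × 1000 = 44.93 kg
Sums-versus-targets review using the reported weights, per the basis as stated (delivered sums recover each target up to rounding of the answer):
  SiO2: 222.5·0.6781 + 523.3·0.9950 = 671.6 kg (target 671.5 kg)
  Na2O: 61.91·0.2165 + 222.5·0.1140 + 52.19·0.5872 = 69.41 kg (target 69.41 kg)
  PbO: 189.0·0.9769 = 184.6 kg (target 184.6 kg)
  B2O3: 61.91·0.4776 = 29.57 kg (target 29.57 kg)
  Al2O3: 222.5·0.1949 + 523.3·0.003000 = 44.94 kg (target 44.93 kg)
Glass-mass bookkeeping: batch total minus LOI = 1000 kg (oxide target masses add up to 1000 kg; against the stated basis, 1000 kg — rounding explains the deltas).
Summing the batch: Σ batch = 1049 kg; LOI removed, Σ of batch·LOI: 48.79 kg; yield = glass ÷ total batch = 95.35%.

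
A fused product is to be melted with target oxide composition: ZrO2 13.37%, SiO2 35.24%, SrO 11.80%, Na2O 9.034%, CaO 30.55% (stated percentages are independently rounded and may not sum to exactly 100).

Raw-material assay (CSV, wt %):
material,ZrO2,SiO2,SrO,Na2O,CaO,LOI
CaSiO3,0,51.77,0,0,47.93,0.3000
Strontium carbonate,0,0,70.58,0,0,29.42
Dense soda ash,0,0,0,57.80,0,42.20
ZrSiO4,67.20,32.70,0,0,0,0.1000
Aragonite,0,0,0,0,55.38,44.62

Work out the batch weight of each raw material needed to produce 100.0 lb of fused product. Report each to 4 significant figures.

Batch per 100.0 lb fused product:
  CaSiO3: 55.50 lb
  Strontium carbonate: 16.72 lb
  Dense soda ash: 15.63 lb
  ZrSiO4: 19.90 lb
  Aragonite: 7.128 lb
Total batch = 114.9 lb; LOI loss = 14.88 lb; yield = 87.05%

Intermediates are shown, rounded to 4 significant digits, across the worked steps. Every computation keeps exact precision at all times. Each reported figure takes exactly one rounding. The derived quantities (net glass mass, ignition loss, yield, five oxide percentages, the totals) are rebuilt in full float precision from the batch weights on 100.0 lb of glass, as set out in either problem or answer.
Target oxide masses per 100.0 lb fused product:
  ZrO2: 13.37% × 100.0 = 13.37 lb
  SiO2: 35.24% × 100.0 = 35.24 lb
  SrO: 11.80% × 100.0 = 11.80 lb
  Na2O: 9.034% × 100.0 = 9.034 lb
  CaO: 30.55% × 100.0 = 30.55 lb
A balance pass over the oxides, using the reported weights, relative to the basis at hand (oxide sums agree with the targets within answer rounding):
  ZrO2: 19.90·0.6720 = 13.37 lb (target 13.37 lb)
  SiO2: 55.50·0.5177 + 19.90·0.3270 = 35.24 lb (target 35.24 lb)
  SrO: 16.72·0.7058 = 11.80 lb (target 11.80 lb)
  Na2O: 15.63·0.5780 = 9.034 lb (target 9.034 lb)
  CaO: 55.50·0.4793 + 7.128·0.5538 = 30.55 lb (target 30.55 lb)
Glass mass check: total charge less LOI = 100.0 lb (oxide target masses add up to 99.99 lb; with the basis standing at 100.0 lb — a pure rounding effect).
Batch total: Σ batch = 114.9 lb; LOI loss = Σ batch·LOI = 14.88 lb; yield = glass ÷ total batch = 87.05%.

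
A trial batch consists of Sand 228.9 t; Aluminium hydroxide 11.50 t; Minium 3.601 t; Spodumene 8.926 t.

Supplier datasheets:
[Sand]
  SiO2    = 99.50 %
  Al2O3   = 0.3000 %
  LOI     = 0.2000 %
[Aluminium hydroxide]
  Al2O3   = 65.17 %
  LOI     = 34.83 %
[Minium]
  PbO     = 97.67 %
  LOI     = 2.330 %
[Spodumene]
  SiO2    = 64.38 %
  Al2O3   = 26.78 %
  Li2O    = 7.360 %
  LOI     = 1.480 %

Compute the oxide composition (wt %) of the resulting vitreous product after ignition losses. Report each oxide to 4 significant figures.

All internal work maintains full precision throughout — the intermediate values are printed, rounded to four significant figures, in the working; every reported value is rounded a single time — the derived quantities (four oxide percentages, the totals, the yield, LOI, glass mass) are recomputed using the weight values on 248.2 t of glass in full float precision as quoted within question or answer.
Mass of each oxide from the mix:
  SiO2: 228.9·0.9950 + 8.926·0.6438 = 233.5 t
  Al2O3: 228.9·0.003000 + 11.50·0.6517 + 8.926·0.2678 = 10.57 t
  Li2O: 8.926·0.07360 = 0.6570 t
  PbO: 3.601·0.9767 = 3.517 t
LOI: 228.9·0.002000 + 11.50·0.3483 + 3.601·0.02330 + 8.926·0.01480 = 4.679 t
Glass = total batch minus LOI = 252.9 − 4.679 = 248.2 t (consistent with Σ oxide mass)
wt % = 100 × oxide mass / glass mass

Glass mass = 248.2 t (batch 252.9 − LOI 4.679).
Composition: SiO2 94.06%, Al2O3 4.259%, Li2O 0.2646%, PbO 1.417%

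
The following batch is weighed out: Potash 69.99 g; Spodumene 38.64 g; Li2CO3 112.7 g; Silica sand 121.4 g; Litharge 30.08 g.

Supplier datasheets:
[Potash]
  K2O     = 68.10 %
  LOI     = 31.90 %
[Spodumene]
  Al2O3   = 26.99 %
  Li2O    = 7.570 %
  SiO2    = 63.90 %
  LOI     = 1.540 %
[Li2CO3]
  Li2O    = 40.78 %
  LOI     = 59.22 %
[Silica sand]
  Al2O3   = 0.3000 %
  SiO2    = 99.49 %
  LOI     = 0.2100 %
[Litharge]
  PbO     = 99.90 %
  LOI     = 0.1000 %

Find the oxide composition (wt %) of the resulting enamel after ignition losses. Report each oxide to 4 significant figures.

Glass mass = 282.9 g (batch 372.8 − LOI 89.95).
Composition: Al2O3 3.816%, Li2O 17.28%, K2O 16.85%, SiO2 51.43%, PbO 10.62%

The intermediate values are printed with 4-significant-digit rounding between the steps. The working math runs at full float precision through the solve. Every reported value takes exactly one rounding. The derived quantities (the yield, glass mass, the totals, LOI, five oxide percentages) are computed using the weight values per 282.9 g of glass in exact precision exactly as printed in the problem or the answer.
Oxide masses out of the charge:
  Al2O3: 38.64·0.2699 + 121.4·0.003000 = 10.79 g
  Li2O: 38.64·0.07570 + 112.7·0.4078 = 48.88 g
  K2O: 69.99·0.6810 = 47.66 g
  SiO2: 38.64·0.6390 + 121.4·0.9949 = 145.5 g
  PbO: 30.08·0.9990 = 30.05 g
LOI: 69.99·0.3190 + 38.64·0.01540 + 112.7·0.5922 + 121.4·0.002100 + 30.08·0.001000 = 89.95 g
batch − LOI leaves glass = 372.8 − 89.95 = 282.9 g (matching Σ of the oxides)
percent by weight: oxide/glass ×100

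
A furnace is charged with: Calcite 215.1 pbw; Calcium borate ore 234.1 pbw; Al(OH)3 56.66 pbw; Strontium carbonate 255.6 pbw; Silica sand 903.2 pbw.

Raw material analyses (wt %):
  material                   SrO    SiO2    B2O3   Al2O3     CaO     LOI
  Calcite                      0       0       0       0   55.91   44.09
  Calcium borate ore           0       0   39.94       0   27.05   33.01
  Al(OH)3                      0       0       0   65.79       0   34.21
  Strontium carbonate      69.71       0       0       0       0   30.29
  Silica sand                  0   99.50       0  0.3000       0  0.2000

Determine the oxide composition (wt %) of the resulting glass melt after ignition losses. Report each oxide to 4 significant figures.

Glass mass = 1394 pbw (batch 1665 − LOI 270.7).
Composition: SrO 12.78%, SiO2 64.47%, B2O3 6.708%, Al2O3 2.869%, CaO 13.17%

Working values are displayed, with 4-significant-digit rounding, across the worked steps. The working math maintains full precision from first step to last; exactly one rounding lands on every reported result. The derived quantities are re-derived from the batch weights on 1394 pbw of glass at exact precision (glass mass, the totals, the five compositions, yield, LOI), exactly as printed in the question or the answer.
Delivered oxide masses:
  SrO: 255.6·0.6971 = 178.2 pbw
  SiO2: 903.2·0.9950 = 898.7 pbw
  B2O3: 234.1·0.3994 = 93.50 pbw
  Al2O3: 56.66·0.6579 + 903.2·0.003000 = 39.99 pbw
  CaO: 215.1·0.5591 + 234.1·0.2705 = 183.6 pbw
LOI: 215.1·0.4409 + 234.1·0.3301 + 56.66·0.3421 + 255.6·0.3029 + 903.2·0.002000 = 270.7 pbw
Glass = total batch minus LOI = 1665 − 270.7 = 1394 pbw (equal to the oxide-mass sum)
percent by weight: oxide/glass ×100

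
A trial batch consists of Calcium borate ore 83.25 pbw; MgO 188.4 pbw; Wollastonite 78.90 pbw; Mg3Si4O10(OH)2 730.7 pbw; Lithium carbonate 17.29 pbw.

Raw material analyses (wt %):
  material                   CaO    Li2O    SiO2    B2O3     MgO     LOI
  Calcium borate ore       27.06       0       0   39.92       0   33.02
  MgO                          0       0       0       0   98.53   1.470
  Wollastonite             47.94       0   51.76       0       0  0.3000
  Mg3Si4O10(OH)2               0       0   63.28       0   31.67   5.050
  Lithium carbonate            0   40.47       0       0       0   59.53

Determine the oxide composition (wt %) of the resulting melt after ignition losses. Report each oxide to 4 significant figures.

The working math maintains full float precision at each step; in-progress results are displayed (rounded to 4 significant digits) across the worked steps; exactly one rounding is applied to every reported result — the derived quantities (glass mass, ignition loss, yield, totals, the five compositions) are computed at exact precision starting from the weights per 1021 pbw of glass as set out in the question or the answer.
Oxide-by-oxide delivered mass:
  CaO: 83.25·0.2706 + 78.90·0.4794 = 60.35 pbw
  Li2O: 17.29·0.4047 = 6.997 pbw
  SiO2: 78.90·0.5176 + 730.7·0.6328 = 503.2 pbw
  B2O3: 83.25·0.3992 = 33.23 pbw
  MgO: 188.4·0.9853 + 730.7·0.3167 = 417.0 pbw
LOI: 83.25·0.3302 + 188.4·0.01470 + 78.90·0.003000 + 730.7·0.05050 + 17.29·0.5953 = 77.69 pbw
Glass mass = batch − LOI = 1099 − 77.69 = 1021 pbw (= Σ oxide masses)
percent share: oxide ÷ glass, ×100

Glass mass = 1021 pbw (batch 1099 − LOI 77.69).
Composition: CaO 5.912%, Li2O 0.6854%, SiO2 49.29%, B2O3 3.255%, MgO 40.85%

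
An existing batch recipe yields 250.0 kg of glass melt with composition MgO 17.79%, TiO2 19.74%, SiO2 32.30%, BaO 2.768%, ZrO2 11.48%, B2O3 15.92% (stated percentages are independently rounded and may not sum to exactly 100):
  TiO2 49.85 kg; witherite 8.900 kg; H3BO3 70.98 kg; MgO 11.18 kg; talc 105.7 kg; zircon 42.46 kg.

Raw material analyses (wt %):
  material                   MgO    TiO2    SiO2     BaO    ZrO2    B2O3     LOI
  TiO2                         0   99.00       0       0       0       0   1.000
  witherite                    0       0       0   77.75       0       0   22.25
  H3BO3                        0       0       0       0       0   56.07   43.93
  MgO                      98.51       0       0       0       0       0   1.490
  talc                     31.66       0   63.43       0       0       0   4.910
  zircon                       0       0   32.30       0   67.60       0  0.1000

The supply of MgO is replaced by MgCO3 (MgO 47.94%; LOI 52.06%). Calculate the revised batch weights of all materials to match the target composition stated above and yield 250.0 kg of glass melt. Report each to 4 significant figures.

In-progress results appear rounded to four significant figures alongside each step — exact precision is carried at each step. Exactly one rounding lands on each reported result. All derived quantities are computed starting from the weights on 250.0 kg of glass in full float precision (yield, the totals, glass mass, ignition loss, the six compositions), as they appear in the question or the answer.
Target masses of each oxide per 250.0 kg glass melt:
  MgO: 17.79% × 250.0 = 44.48 kg
  TiO2: 19.74% × 250.0 = 49.35 kg
  SiO2: 32.30% × 250.0 = 80.75 kg
  BaO: 2.768% × 250.0 = 6.920 kg
  ZrO2: 11.48% × 250.0 = 28.70 kg
  B2O3: 15.92% × 250.0 = 39.80 kg
Verifying the oxide balance with the batch weights as given, for the quoted basis mass (sum by sum, the targets are met once rounding is allowed for):
  MgO: 22.98·0.4794 + 105.7·0.3166 = 44.48 kg (target 44.48 kg)
  TiO2: 49.85·0.9900 = 49.35 kg (target 49.35 kg)
  SiO2: 105.7·0.6343 + 42.46·0.3230 = 80.76 kg (target 80.75 kg)
  BaO: 8.900·0.7775 = 6.920 kg (target 6.920 kg)
  ZrO2: 42.46·0.6760 = 28.70 kg (target 28.70 kg)
  B2O3: 70.98·0.5607 = 39.80 kg (target 39.80 kg)
The glass-mass cross-check: whole batch net of LOI = 250.0 kg (the Σ of target masses is 250.0 kg; basis as stated: 250.0 kg — rounding explains the deltas).
Adding the batch up: Σ batch = 300.9 kg; LOI loss = Σ batch·LOI = 50.86 kg; glass ÷ batch gives a yield of 83.10%.

Revised batch per 250.0 kg glass melt:
  TiO2: 49.85 kg
  witherite: 8.900 kg
  H3BO3: 70.98 kg
  MgCO3: 22.98 kg
  talc: 105.7 kg
  zircon: 42.46 kg
Total batch = 300.9 kg; LOI loss = 50.86 kg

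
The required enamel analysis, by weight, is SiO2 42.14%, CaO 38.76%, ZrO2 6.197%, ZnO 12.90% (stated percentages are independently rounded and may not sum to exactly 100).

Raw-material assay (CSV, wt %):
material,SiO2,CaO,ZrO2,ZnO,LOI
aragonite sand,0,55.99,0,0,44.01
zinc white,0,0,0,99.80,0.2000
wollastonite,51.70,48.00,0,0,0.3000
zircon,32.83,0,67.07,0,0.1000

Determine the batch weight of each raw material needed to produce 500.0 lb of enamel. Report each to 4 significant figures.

Batch per 500.0 lb enamel:
  aragonite sand: 21.90 lb
  zinc white: 64.63 lb
  wollastonite: 378.2 lb
  zircon: 46.20 lb
Total batch = 510.9 lb; LOI loss = 10.95 lb; yield = 97.86%

Working values are printed rounded to four significant figures in the printout; full float precision is carried at each step. Each reported figure is rounded exactly once. Derived quantities (yield, the four compositions, LOI, the totals, net glass mass) are rebuilt in exact precision starting from the weights on 500.0 lb of glass exactly as printed in either problem or answer.
The oxide mass targets at 500.0 lb enamel:
  SiO2: 42.14% × 500.0 = 210.7 lb
  CaO: 38.76% × 500.0 = 193.8 lb
  ZrO2: 6.197% × 500.0 = 30.98 lb
  ZnO: 12.90% × 500.0 = 64.50 lb
Oxide-by-oxide audit using the reported weights, on the stated basis (target by target, the sums agree exact up to rounding of places):
  SiO2: 378.2·0.5170 + 46.20·0.3283 = 210.7 lb (target 210.7 lb)
  CaO: 21.90·0.5599 + 378.2·0.4800 = 193.8 lb (target 193.8 lb)
  ZrO2: 46.20·0.6707 = 30.99 lb (target 30.98 lb)
  ZnO: 64.63·0.9980 = 64.50 lb (target 64.50 lb)
Glass-mass sanity pass: batch total minus LOI = 500.0 lb (summing oxide targets gives 500.0 lb; the stated basis being 500.0 lb — any gap is answer rounding).
Batch total: Σ batch = 510.9 lb; LOI loss = Σ batch·LOI = 10.95 lb; as yield: glass ÷ batch → 97.86%.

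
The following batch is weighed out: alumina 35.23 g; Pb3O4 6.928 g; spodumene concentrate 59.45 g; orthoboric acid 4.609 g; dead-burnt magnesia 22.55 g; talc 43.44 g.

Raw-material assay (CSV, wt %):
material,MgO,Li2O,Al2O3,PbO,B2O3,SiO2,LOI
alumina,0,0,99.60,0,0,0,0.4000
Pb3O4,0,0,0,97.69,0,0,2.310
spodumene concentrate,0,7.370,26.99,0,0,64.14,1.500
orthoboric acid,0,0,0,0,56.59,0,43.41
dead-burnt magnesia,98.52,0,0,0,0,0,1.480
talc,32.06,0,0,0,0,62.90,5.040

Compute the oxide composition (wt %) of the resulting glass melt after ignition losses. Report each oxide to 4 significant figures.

In-progress results are rounded to 4 significant digits as shown. All internal work keeps exact precision throughout. Each reported value includes exactly one rounding — derived quantities, including yield, six oxide percentages, totals, net glass mass, ignition loss, are carried from the weighed amounts for 166.5 g of glass at full precision as they appear in the question or the answer.
What the batch supplies per oxide:
  MgO: 22.55·0.9852 + 43.44·0.3206 = 36.14 g
  Li2O: 59.45·0.07370 = 4.381 g
  Al2O3: 35.23·0.9960 + 59.45·0.2699 = 51.13 g
  PbO: 6.928·0.9769 = 6.768 g
  B2O3: 4.609·0.5659 = 2.608 g
  SiO2: 59.45·0.6414 + 43.44·0.6290 = 65.45 g
LOI: 35.23·0.004000 + 6.928·0.02310 + 59.45·0.01500 + 4.609·0.4341 + 22.55·0.01480 + 43.44·0.05040 = 5.717 g
Glass mass = batch − LOI = 172.2 − 5.717 = 166.5 g (= Σ oxide masses)
percent by weight: oxide/glass ×100

Glass mass = 166.5 g (batch 172.2 − LOI 5.717).
Composition: MgO 21.71%, Li2O 2.632%, Al2O3 30.71%, PbO 4.065%, B2O3 1.567%, SiO2 39.31%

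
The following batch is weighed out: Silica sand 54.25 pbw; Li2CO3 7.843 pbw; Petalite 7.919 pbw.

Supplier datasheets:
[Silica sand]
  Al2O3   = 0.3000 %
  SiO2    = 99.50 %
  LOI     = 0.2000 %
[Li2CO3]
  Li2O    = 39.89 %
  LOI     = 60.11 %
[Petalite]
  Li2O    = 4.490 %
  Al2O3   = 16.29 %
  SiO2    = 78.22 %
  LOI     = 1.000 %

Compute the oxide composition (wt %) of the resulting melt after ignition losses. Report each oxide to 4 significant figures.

Glass mass = 65.11 pbw (batch 70.01 − LOI 4.902).
Composition: Li2O 5.351%, Al2O3 2.231%, SiO2 92.42%

The whole derivation runs at exact precision throughout; in-progress results are shown, with 4-significant-digit rounding, at each printed step. Every reported value undergoes a single rounding. The derived quantities, including the totals, glass mass, the three compositions, yield, ignition loss, are carried from the batch weights at 65.11 pbw of glass in full float precision, as given in either problem or answer.
Delivered oxide masses:
  Li2O: 7.843·0.3989 + 7.919·0.04490 = 3.484 pbw
  Al2O3: 54.25·0.003000 + 7.919·0.1629 = 1.453 pbw
  SiO2: 54.25·0.9950 + 7.919·0.7822 = 60.17 pbw
LOI: 54.25·0.002000 + 7.843·0.6011 + 7.919·0.01000 = 4.902 pbw
The glass mass, total less LOI, = 70.01 − 4.902 = 65.11 pbw (= Σ oxide masses)
wt % = 100 × oxide mass / glass mass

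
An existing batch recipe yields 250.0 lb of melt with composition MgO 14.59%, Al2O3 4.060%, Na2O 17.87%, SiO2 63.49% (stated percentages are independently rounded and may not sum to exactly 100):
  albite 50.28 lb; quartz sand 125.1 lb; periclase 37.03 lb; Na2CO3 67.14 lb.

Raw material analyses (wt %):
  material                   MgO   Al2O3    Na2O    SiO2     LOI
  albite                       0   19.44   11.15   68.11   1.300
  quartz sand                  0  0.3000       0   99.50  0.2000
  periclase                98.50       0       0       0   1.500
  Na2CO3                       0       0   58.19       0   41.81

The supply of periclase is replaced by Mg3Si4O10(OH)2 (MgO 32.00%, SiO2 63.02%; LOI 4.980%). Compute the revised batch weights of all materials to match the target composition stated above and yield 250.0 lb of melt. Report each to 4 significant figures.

Revised batch per 250.0 lb melt:
  albite: 51.41 lb
  quartz sand: 52.14 lb
  Mg3Si4O10(OH)2: 114.0 lb
  Na2CO3: 66.92 lb
Total batch = 284.5 lb; LOI loss = 34.43 lb

Rounding to four significant figures extends to every mid-chain value as printed; exact precision is carried in all steps. Each reported value is rounded once only. The derived quantities are re-derived starting from the weights per 250.0 lb of glass at full float precision (net glass mass, the totals, the four compositions, the yield, ignition loss), as written in either problem or answer.
Oxide-by-oxide targets in 250.0 lb melt:
  MgO: 14.59% × 250.0 = 36.48 lb
  Al2O3: 4.060% × 250.0 = 10.15 lb
  Na2O: 17.87% × 250.0 = 44.68 lb
  SiO2: 63.49% × 250.0 = 158.7 lb
Per-oxide balance check using the reported weights, on the stated basis (sum by sum, the targets are met given rounding of the digits):
  MgO: 114.0·0.3200 = 36.48 lb (target 36.48 lb)
  Al2O3: 51.41·0.1944 + 52.14·0.003000 = 10.15 lb (target 10.15 lb)
  Na2O: 51.41·0.1115 + 66.92·0.5819 = 44.67 lb (target 44.68 lb)
  SiO2: 51.41·0.6811 + 52.14·0.9950 + 114.0·0.6302 = 158.7 lb (target 158.7 lb)
Glass-mass closure: whole batch net of LOI = 250.0 lb (targets for the oxides total 250.0 lb; basis as stated: 250.0 lb — gaps are rounding artifacts).
Batch total: Σ batch = 284.5 lb; LOI loss = Σ batch·LOI = 34.43 lb; yield = glass ÷ total batch = 87.90%.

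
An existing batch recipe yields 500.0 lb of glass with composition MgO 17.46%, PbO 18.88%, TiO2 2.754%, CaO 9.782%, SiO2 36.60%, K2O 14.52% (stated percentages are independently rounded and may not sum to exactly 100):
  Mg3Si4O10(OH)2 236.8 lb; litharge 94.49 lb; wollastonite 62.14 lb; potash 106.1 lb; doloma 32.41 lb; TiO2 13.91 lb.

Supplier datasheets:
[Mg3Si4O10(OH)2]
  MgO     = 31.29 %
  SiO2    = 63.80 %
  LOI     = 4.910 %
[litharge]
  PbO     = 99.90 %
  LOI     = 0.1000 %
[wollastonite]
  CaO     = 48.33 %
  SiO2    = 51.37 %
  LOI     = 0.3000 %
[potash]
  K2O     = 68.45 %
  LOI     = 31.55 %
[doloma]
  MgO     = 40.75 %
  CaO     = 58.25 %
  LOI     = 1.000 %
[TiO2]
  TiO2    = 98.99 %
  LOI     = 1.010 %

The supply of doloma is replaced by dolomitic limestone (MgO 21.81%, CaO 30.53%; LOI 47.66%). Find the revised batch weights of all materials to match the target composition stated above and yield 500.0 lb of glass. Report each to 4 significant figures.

Every computation maintains exact precision all the way through; mid-chain values appear rounded off to 4 significant figures as written; each reported value receives exactly one rounding. The derived quantities (the six compositions, net glass mass, totals, ignition loss, the yield) are carried from the weighed amounts on 500.0 lb of glass in exact precision as they appear in problem or answer.
The oxide mass targets at 500.0 lb glass:
  MgO: 17.46% × 500.0 = 87.30 lb
  PbO: 18.88% × 500.0 = 94.40 lb
  TiO2: 2.754% × 500.0 = 13.77 lb
  CaO: 9.782% × 500.0 = 48.91 lb
  SiO2: 36.60% × 500.0 = 183.0 lb
  K2O: 14.52% × 500.0 = 72.60 lb
Checking each oxide sum on the weights just shown, per the basis as stated (every target is met by its sum net of answer rounding effects):
  MgO: 236.4·0.3129 + 61.09·0.2181 = 87.29 lb (target 87.30 lb)
  PbO: 94.49·0.9990 = 94.40 lb (target 94.40 lb)
  TiO2: 13.91·0.9899 = 13.77 lb (target 13.77 lb)
  CaO: 62.61·0.4833 + 61.09·0.3053 = 48.91 lb (target 48.91 lb)
  SiO2: 236.4·0.6380 + 62.61·0.5137 = 183.0 lb (target 183.0 lb)
  K2O: 106.1·0.6845 = 72.63 lb (target 72.60 lb)
The glass-mass cross-check: whole batch net of LOI = 500.0 lb (summing oxide targets gives 500.0 lb; the stated basis being 500.0 lb — differing by rounding only).
Summing the batch: Σ batch = 574.6 lb; Σ batch·LOI gives LOI loss = 74.62 lb; as yield: glass ÷ batch → 87.01%.

Revised batch per 500.0 lb glass:
  Mg3Si4O10(OH)2: 236.4 lb
  litharge: 94.49 lb
  wollastonite: 62.61 lb
  potash: 106.1 lb
  dolomitic limestone: 61.09 lb
  TiO2: 13.91 lb
Total batch = 574.6 lb; LOI loss = 74.62 lb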